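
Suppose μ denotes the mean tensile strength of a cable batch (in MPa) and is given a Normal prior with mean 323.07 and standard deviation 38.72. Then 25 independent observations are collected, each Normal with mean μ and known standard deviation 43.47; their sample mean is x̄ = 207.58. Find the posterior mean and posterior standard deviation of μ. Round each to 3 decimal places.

Posterior mean ≈ 213.123; posterior SD ≈ 8.483

Prior precision 1/τ₀² = 1/38.72² = 0.00066701; data precision n/σ² = 25/43.47² = 0.0132300.
Posterior precision = 0.00066701 + 0.0132300 = 0.0138970, giving posterior SD = 1/√0.0138970 = 8.483.
Posterior mean = (0.00066701·323.07 + 0.0132300·207.58) / 0.0138970 = 213.123.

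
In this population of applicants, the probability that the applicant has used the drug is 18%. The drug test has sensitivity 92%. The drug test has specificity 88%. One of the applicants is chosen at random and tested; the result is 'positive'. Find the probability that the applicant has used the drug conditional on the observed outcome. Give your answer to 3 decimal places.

P(H | E) ≈ 0.627

Write H for 'the applicant has used the drug'. Prior odds H:¬H = 0.18/0.82 = 0.21951. For the 'positive' outcome, the likelihood ratio is 0.92/0.12 = 7.6667.
Posterior odds = 0.21951 × 7.6667 = 1.6829, so P(H|E) = 1.6829/(1+1.6829) = 0.627.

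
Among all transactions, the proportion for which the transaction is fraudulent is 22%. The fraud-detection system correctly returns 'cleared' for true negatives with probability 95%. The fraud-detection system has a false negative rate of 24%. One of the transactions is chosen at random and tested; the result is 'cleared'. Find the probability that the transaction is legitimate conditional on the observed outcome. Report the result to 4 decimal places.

Write H for 'the transaction is fraudulent'. Prior odds H:¬H = 0.22/0.78 = 0.28205. For the 'cleared' outcome, the likelihood ratio is 0.24/0.95 = 0.25263.
Posterior odds = 0.28205 × 0.25263 = 0.071255, so P(H|E) = 0.071255/(1+0.071255) = 0.0665. Then P(¬H|E) = 1 − 0.0665 = 0.9335.

P(¬H | E) ≈ 0.9335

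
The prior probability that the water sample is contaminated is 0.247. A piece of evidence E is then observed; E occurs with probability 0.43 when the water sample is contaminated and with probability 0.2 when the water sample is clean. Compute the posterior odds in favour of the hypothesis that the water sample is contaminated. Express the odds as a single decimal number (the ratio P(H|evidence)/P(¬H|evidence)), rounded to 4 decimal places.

Prior odds = 0.247/(1−0.247) = 0.32802.
Likelihood ratio for E = 0.43/0.2 = 2.1500.
Posterior odds = prior odds × LR = 0.70525.

Posterior odds ≈ 0.7052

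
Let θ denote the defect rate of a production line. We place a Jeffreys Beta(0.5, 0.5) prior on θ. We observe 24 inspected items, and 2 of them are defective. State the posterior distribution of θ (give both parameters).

Observing 2 successes and 22 failures updates Beta(0.5, 0.5) by adding the success and failure counts to the two shape parameters: α = 0.5+2 = 2.5, β = 0.5+22 = 22.5.

Posterior: Beta(2.5, 22.5)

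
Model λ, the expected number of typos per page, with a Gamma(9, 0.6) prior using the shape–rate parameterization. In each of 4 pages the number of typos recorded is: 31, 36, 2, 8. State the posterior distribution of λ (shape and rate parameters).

The Poisson likelihood adds the total count to the shape and the number of exposure periods to the rate. Here ∑xᵢ = 77 and n = 4, so shape 9→86 and rate 0.6→4.6.

Posterior: Gamma(shape=86, rate=4.6)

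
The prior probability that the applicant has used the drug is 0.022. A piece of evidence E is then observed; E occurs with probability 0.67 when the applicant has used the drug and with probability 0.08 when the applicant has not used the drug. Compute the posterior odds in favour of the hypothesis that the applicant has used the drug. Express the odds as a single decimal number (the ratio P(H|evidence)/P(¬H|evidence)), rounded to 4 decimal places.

Prior odds = 0.022/(1−0.022) = 0.022495. In log-odds, ln(0.022495) = -3.7945.
Add log likelihood ratio: ln(8.3750) = 2.1253.
Posterior log-odds = -1.6692, so posterior odds = exp(-1.6692) = 0.18839.

Posterior odds ≈ 0.1884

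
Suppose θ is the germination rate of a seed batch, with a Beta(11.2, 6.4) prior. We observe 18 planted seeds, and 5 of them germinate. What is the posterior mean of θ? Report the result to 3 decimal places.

Observing 5 successes and 13 failures updates Beta(11.2, 6.4) by adding the success and failure counts to the two shape parameters: α = 11.2+5 = 16.2, β = 6.4+13 = 19.4.
Posterior mean = α/(α+β) = 16.2/35.6 = 0.455.

Posterior mean ≈ 0.455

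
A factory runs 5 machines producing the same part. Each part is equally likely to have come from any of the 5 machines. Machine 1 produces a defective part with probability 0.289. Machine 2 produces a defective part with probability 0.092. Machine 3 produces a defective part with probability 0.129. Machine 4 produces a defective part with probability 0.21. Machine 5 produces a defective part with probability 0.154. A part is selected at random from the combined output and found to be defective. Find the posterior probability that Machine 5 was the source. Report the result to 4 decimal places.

P(defective|M1) = 0.289; P(defective|M2) = 0.092; P(defective|M3) = 0.129; P(defective|M4) = 0.21; P(defective|M5) = 0.154.
Prior × likelihood for each source: 0.2·0.289=0.05780, 0.2·0.092=0.01840, 0.2·0.129=0.02580, 0.2·0.21=0.04200, 0.2·0.154=0.03080. Summing gives P(defective) = 0.17480.
P(Machine 5 | defective) = 0.03080 / 0.17480 = 0.1762.

Posterior probability ≈ 0.1762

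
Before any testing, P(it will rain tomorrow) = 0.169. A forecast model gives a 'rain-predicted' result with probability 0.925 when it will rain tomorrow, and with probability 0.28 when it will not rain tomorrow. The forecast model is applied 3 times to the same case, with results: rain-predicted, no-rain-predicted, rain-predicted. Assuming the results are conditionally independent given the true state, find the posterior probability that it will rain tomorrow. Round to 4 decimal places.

Posterior P(H) ≈ 0.1878

With H the event that it will rain tomorrow, the joint likelihood of the observed sequence is P(data|H) = 0.925·0.075·0.925 = 0.064172 and P(data|¬H) = 0.28·0.72·0.28 = 0.056448.
Bayes: P(H|data) = 0.169·0.064172 / (0.169·0.064172 + 0.831·0.056448) = 0.010845/0.057753 = 0.1878.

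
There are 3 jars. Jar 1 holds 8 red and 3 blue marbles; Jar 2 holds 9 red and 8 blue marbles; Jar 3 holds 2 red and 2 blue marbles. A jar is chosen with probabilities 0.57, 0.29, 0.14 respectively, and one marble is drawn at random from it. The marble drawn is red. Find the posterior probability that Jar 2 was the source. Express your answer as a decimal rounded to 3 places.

Posterior probability ≈ 0.241

P(red|Jar 1) = 0.7273; P(red|Jar 2) = 0.5294; P(red|Jar 3) = 0.5.
Prior × likelihood for each source: 0.57·0.7273=0.4145, 0.29·0.5294=0.1535, 0.14·0.5=0.07000. Summing gives P(red) = 0.63807.
P(Jar 2 | red) = 0.1535 / 0.63807 = 0.241.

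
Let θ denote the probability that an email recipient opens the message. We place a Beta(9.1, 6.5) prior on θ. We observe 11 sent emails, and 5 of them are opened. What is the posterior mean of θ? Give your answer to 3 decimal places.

Posterior mean ≈ 0.530

The binomial likelihood is conjugate to the Beta prior: with 5 successes and 6 failures, the posterior is Beta(9.1+5, 6.5+6) = Beta(14.1, 12.5).
E[θ | data] = 14.1/(14.1+12.5) = 0.530.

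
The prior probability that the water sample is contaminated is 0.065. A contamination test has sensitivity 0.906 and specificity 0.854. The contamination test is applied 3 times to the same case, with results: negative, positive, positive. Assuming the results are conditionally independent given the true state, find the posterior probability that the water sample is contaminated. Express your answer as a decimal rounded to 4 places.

Posterior P(H) ≈ 0.2276

With H the event that the water sample is contaminated, the joint likelihood of the observed sequence is P(data|H) = 0.094·0.906·0.906 = 0.077159 and P(data|¬H) = 0.854·0.146·0.146 = 0.018204.
Bayes: P(H|data) = 0.065·0.077159 / (0.065·0.077159 + 0.935·0.018204) = 0.0050153/0.022036 = 0.2276.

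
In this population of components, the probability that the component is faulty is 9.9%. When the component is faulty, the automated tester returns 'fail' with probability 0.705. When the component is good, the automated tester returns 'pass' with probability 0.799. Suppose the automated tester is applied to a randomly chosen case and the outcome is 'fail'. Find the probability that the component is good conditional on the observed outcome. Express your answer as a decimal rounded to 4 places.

P(¬H | E) ≈ 0.7218

Let H be the event that the component is faulty. P(H) = 0.099, so P(¬H) = 0.901. With E the 'fail' result, P(E|H) = 0.705 and P(E|¬H) = 0.201.
P(E) = 0.705·0.099 + 0.201·0.901 = 0.069795 + 0.18110 = 0.25090.
By Bayes' theorem, P(H|E) = 0.069795 / 0.25090 = 0.2782. Hence P(¬H|E) = 1 − 0.2782 = 0.7218.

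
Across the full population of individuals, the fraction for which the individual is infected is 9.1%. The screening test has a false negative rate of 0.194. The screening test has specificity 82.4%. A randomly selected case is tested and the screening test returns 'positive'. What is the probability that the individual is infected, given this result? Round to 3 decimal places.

Write H for 'the individual is infected'. Prior odds H:¬H = 0.091/0.909 = 0.10011. For the 'positive' outcome, the likelihood ratio is 0.806/0.176 = 4.5795.
Posterior odds = 0.10011 × 4.5795 = 0.45846, so P(H|E) = 0.45846/(1+0.45846) = 0.314.

P(H | E) ≈ 0.314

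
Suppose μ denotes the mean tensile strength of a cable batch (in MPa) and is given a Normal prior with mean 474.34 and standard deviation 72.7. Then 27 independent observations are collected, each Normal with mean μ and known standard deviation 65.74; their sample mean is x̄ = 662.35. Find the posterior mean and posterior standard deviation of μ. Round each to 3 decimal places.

With known σ, the Normal prior is conjugate. Weight on the data is w = (n/σ²)/(n/σ² + 1/τ₀²) = 0.00624747/(0.00624747+0.00018920) = 0.97061.
Posterior mean = w·x̄ + (1−w)·μ₀ = 0.97061·662.35 + 0.029395·474.34 = 656.823. Posterior variance = 1/(0.00624747+0.00018920) = 155.360, so SD = 12.464.

Posterior mean ≈ 656.823; posterior SD ≈ 12.464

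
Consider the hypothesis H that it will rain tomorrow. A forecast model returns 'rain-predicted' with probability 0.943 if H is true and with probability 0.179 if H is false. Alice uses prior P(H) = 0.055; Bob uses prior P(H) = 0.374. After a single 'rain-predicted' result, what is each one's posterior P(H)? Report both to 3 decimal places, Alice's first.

Alice: 0.235; Bob: 0.759

The likelihood ratio for a 'rain-predicted' result is 0.943/0.179 = 5.2682.
Alice: prior odds 0.055/0.945 = 0.058201; posterior odds 0.30661; posterior probability 0.235.
Bob: prior odds 0.374/0.626 = 0.59744; posterior odds 3.1474; posterior probability 0.759.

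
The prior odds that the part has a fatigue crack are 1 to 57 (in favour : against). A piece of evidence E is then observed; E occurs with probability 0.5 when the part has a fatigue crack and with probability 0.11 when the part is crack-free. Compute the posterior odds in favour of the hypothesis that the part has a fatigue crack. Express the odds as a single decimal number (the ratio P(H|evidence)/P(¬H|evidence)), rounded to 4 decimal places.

Posterior odds ≈ 0.0797

Prior odds = 1/57 = 0.017544. In log-odds, ln(0.017544) = -4.0431.
Add log likelihood ratio: ln(4.5455) = 1.5141.
Posterior log-odds = -2.5289, so posterior odds = exp(-2.5289) = 0.079745.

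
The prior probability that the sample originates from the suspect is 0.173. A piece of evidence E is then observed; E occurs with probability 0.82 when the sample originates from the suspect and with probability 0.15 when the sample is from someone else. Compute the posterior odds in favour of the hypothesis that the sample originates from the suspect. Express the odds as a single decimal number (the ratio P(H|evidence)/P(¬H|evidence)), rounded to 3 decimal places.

Prior odds = 0.173/(1−0.173) = 0.20919. In log-odds, ln(0.20919) = -1.5645.
Add log likelihood ratio: ln(5.4667) = 1.6987.
Posterior log-odds = 0.13416, so posterior odds = exp(0.13416) = 1.1436.

Posterior odds ≈ 1.144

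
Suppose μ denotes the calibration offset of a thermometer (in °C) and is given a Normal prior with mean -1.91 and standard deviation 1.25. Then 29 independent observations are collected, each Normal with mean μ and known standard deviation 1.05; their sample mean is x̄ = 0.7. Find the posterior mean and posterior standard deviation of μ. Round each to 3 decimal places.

Posterior mean ≈ 0.638; posterior SD ≈ 0.193

With known σ, the Normal prior is conjugate. Weight on the data is w = (n/σ²)/(n/σ² + 1/τ₀²) = 26.3039/(26.3039+0.640000) = 0.97625.
Posterior mean = w·x̄ + (1−w)·μ₀ = 0.97625·0.7 + 0.023753·-1.91 = 0.638. Posterior variance = 1/(26.3039+0.640000) = 0.0371142, so SD = 0.193.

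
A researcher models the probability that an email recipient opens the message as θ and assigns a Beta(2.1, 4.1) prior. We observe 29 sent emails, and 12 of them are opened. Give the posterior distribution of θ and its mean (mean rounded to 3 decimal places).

Posterior: Beta(14.1, 21.1); mean ≈ 0.401

The binomial likelihood is conjugate to the Beta prior: with 12 successes and 17 failures, the posterior is Beta(2.1+12, 4.1+17) = Beta(14.1, 21.1).
E[θ | data] = 14.1/(14.1+21.1) = 0.401.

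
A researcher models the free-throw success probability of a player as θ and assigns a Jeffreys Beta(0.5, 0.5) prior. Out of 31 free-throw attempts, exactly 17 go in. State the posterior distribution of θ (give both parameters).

The binomial likelihood is conjugate to the Beta prior: with 17 successes and 14 failures, the posterior is Beta(0.5+17, 0.5+14) = Beta(17.5, 14.5).

Posterior: Beta(17.5, 14.5)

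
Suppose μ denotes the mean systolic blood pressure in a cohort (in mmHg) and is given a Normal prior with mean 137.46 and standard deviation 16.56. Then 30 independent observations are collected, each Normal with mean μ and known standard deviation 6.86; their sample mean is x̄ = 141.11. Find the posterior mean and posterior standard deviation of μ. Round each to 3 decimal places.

Prior precision 1/τ₀² = 1/16.56² = 0.00364653; data precision n/σ² = 30/6.86² = 0.637489.
Posterior precision = 0.00364653 + 0.637489 = 0.641136, giving posterior SD = 1/√0.641136 = 1.249.
Posterior mean = (0.00364653·137.46 + 0.637489·141.11) / 0.641136 = 141.089.

Posterior mean ≈ 141.089; posterior SD ≈ 1.249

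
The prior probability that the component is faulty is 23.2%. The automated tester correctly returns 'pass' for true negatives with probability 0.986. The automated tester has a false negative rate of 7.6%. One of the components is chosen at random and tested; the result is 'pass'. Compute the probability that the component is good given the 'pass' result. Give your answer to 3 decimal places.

Write H for 'the component is faulty'. Prior odds H:¬H = 0.232/0.768 = 0.30208. For the 'pass' outcome, the likelihood ratio is 0.076/0.986 = 0.077079.
Posterior odds = 0.30208 × 0.077079 = 0.023284, so P(H|E) = 0.023284/(1+0.023284) = 0.023. Then P(¬H|E) = 1 − 0.023 = 0.977.

P(¬H | E) ≈ 0.977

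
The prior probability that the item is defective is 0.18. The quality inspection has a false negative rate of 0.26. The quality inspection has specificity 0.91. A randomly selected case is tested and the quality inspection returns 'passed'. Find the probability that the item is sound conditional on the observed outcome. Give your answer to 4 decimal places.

Write H for 'the item is defective'. Prior odds H:¬H = 0.18/0.82 = 0.21951. For the 'passed' outcome, the likelihood ratio is 0.26/0.91 = 0.28571.
Posterior odds = 0.21951 × 0.28571 = 0.062718, so P(H|E) = 0.062718/(1+0.062718) = 0.0590. Then P(¬H|E) = 1 − 0.0590 = 0.9410.

P(¬H | E) ≈ 0.9410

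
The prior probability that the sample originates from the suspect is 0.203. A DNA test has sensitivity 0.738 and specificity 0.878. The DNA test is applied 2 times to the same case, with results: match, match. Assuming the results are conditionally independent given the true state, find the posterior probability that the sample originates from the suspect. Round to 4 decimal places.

Posterior P(H) ≈ 0.9031

Let H be the event that the sample originates from the suspect; start with P(H) = 0.203. P('match'|H) = 0.738, P('match'|¬H) = 0.122.
Update on result 1 ('match'): P(H) ← 0.738·0.2030 / (0.738·0.2030 + 0.122·0.7970) = 0.14981/0.24705 = 0.6064.
Update on result 2 ('match'): P(H) ← 0.738·0.6064 / (0.738·0.6064 + 0.122·0.3936) = 0.44754/0.49555 = 0.9031.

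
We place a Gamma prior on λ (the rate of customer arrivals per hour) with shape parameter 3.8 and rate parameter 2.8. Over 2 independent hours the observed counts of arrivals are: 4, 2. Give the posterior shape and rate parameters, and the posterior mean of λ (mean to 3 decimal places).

Total count ∑xᵢ = 6 over n = 2 hours.
Gamma is conjugate to the Poisson likelihood: posterior is Gamma(shape = 3.8+6 = 9.8, rate = 2.8+2 = 4.8).
Posterior mean = shape/rate = 9.8/4.8 = 2.042.

Posterior: Gamma(shape=9.8, rate=4.8); mean ≈ 2.042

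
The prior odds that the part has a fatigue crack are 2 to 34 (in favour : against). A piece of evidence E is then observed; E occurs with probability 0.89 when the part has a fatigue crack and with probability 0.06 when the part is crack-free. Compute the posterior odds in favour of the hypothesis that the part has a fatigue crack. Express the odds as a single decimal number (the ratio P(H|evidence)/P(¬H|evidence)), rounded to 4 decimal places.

Posterior odds ≈ 0.8725

Prior odds = 2/34 = 0.058824.
Likelihood ratio for E = 0.89/0.06 = 14.833.
Posterior odds = prior odds × LR = 0.87255.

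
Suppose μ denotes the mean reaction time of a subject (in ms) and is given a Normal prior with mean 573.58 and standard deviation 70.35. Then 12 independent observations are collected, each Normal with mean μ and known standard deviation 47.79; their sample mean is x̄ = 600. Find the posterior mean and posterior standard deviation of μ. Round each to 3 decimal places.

Posterior mean ≈ 599.022; posterior SD ≈ 13.538

With known σ, the Normal prior is conjugate. Weight on the data is w = (n/σ²)/(n/σ² + 1/τ₀²) = 0.00525421/(0.00525421+0.00020206) = 0.96297.
Posterior mean = w·x̄ + (1−w)·μ₀ = 0.96297·600 + 0.037032·573.58 = 599.022. Posterior variance = 1/(0.00525421+0.00020206) = 183.276, so SD = 13.538.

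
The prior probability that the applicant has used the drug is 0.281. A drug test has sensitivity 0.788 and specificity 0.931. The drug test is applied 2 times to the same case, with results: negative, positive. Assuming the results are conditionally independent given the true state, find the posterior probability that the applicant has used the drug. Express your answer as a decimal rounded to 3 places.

Let H be the event that the applicant has used the drug; start with P(H) = 0.281. P('positive'|H) = 0.788, P('positive'|¬H) = 0.069.
Update on result 1 ('negative'): P(H) ← 0.212·0.2810 / (0.212·0.2810 + 0.931·0.7190) = 0.059572/0.72896 = 0.0817.
Update on result 2 ('positive'): P(H) ← 0.788·0.0817 / (0.788·0.0817 + 0.069·0.9183) = 0.064397/0.12776 = 0.5041.

Posterior P(H) ≈ 0.504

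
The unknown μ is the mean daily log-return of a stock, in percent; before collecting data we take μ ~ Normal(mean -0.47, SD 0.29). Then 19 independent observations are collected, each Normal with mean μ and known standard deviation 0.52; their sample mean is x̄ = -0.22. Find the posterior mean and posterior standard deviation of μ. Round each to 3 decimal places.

Posterior mean ≈ -0.256; posterior SD ≈ 0.110

Prior precision 1/τ₀² = 1/0.29² = 11.8906; data precision n/σ² = 19/0.52² = 70.2663.
Posterior precision = 11.8906 + 70.2663 = 82.1569, giving posterior SD = 1/√82.1569 = 0.110.
Posterior mean = (11.8906·-0.47 + 70.2663·-0.22) / 82.1569 = -0.256.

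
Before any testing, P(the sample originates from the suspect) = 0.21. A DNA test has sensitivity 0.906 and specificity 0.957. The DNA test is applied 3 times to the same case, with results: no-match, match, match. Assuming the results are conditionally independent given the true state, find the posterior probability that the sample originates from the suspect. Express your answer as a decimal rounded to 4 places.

Posterior P(H) ≈ 0.9206

With H the event that the sample originates from the suspect, the joint likelihood of the observed sequence is P(data|H) = 0.094·0.906·0.906 = 0.077159 and P(data|¬H) = 0.957·0.043·0.043 = 0.0017695.
Bayes: P(H|data) = 0.21·0.077159 / (0.21·0.077159 + 0.79·0.0017695) = 0.016203/0.017601 = 0.9206.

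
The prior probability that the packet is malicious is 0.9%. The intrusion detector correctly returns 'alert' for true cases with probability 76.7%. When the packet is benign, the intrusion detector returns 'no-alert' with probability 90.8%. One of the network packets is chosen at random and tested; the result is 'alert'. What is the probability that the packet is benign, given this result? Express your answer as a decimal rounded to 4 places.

Write H for 'the packet is malicious'. Prior odds H:¬H = 0.009/0.991 = 0.0090817. For the 'alert' outcome, the likelihood ratio is 0.767/0.092 = 8.3370.
Posterior odds = 0.0090817 × 8.3370 = 0.075714, so P(H|E) = 0.075714/(1+0.075714) = 0.0704. Then P(¬H|E) = 1 − 0.0704 = 0.9296.

P(¬H | E) ≈ 0.9296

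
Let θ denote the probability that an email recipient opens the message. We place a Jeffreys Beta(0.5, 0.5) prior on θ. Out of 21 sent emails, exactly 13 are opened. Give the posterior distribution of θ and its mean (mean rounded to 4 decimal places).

Posterior: Beta(13.5, 8.5); mean ≈ 0.6136

The binomial likelihood is conjugate to the Beta prior: with 13 successes and 8 failures, the posterior is Beta(0.5+13, 0.5+8) = Beta(13.5, 8.5).
Posterior mean = α/(α+β) = 13.5/22 = 0.6136.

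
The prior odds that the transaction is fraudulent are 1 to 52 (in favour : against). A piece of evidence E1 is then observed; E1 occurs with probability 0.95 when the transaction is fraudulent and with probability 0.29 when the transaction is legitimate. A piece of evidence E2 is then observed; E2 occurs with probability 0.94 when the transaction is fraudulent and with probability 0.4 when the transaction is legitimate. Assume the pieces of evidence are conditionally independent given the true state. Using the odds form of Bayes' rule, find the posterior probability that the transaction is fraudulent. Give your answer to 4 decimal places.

Prior odds = 1/52 = 0.019231.
Likelihood ratio for E1 = 0.95/0.29 = 3.2759.
Likelihood ratio for E2 = 0.94/0.4 = 2.3500.
Posterior odds = prior odds × LR₁ × LR₂ = 0.14804.
Posterior probability = odds/(1+odds) = 0.14804/1.1480 = 0.1290.

Posterior probability ≈ 0.1290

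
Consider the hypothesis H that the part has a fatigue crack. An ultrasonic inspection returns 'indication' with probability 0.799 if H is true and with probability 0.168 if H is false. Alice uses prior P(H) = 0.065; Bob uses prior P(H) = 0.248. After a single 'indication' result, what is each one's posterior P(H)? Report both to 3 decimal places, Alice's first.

Alice: 0.248; Bob: 0.611

The likelihood ratio for an 'indication' result is 0.799/0.168 = 4.7560.
Alice: prior odds 0.065/0.935 = 0.069519; posterior odds 0.33063; posterior probability 0.248.
Bob: prior odds 0.248/0.752 = 0.32979; posterior odds 1.5685; posterior probability 0.611.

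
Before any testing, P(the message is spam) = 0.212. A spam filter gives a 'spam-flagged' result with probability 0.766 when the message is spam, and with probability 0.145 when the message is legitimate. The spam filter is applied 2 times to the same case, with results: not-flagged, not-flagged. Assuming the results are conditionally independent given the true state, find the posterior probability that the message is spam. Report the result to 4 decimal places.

With H the event that the message is spam, the joint likelihood of the observed sequence is P(data|H) = 0.234·0.234 = 0.054756 and P(data|¬H) = 0.855·0.855 = 0.73102.
Bayes: P(H|data) = 0.212·0.054756 / (0.212·0.054756 + 0.788·0.73102) = 0.011608/0.58766 = 0.0198.

Posterior P(H) ≈ 0.0198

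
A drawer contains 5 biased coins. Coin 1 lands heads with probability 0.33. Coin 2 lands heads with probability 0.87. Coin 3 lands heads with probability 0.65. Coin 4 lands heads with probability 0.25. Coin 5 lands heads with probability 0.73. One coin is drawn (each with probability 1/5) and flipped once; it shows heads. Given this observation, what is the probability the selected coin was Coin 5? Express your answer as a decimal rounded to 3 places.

Posterior probability ≈ 0.258

Tabulate prior·likelihood by source: [1] prior 0.2, lik 0.33, product 0.06600; [2] prior 0.2, lik 0.87, product 0.1740; [3] prior 0.2, lik 0.65, product 0.1300; [4] prior 0.2, lik 0.25, product 0.05000; [5] prior 0.2, lik 0.73, product 0.1460.
Normalizing constant = 0.56600; the posterior for Coin 5 is its product over the sum, 0.1460/0.56600 = 0.258.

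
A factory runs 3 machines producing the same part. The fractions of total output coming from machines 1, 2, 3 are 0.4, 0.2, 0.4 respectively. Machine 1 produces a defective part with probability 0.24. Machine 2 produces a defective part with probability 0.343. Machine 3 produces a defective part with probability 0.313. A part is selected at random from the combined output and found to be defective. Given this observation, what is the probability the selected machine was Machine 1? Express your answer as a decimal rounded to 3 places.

Tabulate prior·likelihood by source: [1] prior 0.4, lik 0.24, product 0.09600; [2] prior 0.2, lik 0.343, product 0.06860; [3] prior 0.4, lik 0.313, product 0.1252.
Normalizing constant = 0.28980; the posterior for Machine 1 is its product over the sum, 0.09600/0.28980 = 0.331.

Posterior probability ≈ 0.331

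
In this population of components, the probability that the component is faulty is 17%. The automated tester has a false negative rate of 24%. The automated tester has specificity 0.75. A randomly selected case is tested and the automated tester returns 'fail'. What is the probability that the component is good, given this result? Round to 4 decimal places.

P(¬H | E) ≈ 0.6163

Write H for 'the component is faulty'. Prior odds H:¬H = 0.17/0.83 = 0.20482. For the 'fail' outcome, the likelihood ratio is 0.76/0.25 = 3.0400.
Posterior odds = 0.20482 × 3.0400 = 0.62265, so P(H|E) = 0.62265/(1+0.62265) = 0.3837. Then P(¬H|E) = 1 − 0.3837 = 0.6163.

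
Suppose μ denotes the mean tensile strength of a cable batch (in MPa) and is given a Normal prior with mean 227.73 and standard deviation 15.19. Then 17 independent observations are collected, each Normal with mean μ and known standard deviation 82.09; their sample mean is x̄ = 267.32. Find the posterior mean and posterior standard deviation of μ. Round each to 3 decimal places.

Posterior mean ≈ 242.296; posterior SD ≈ 12.077

Prior precision 1/τ₀² = 1/15.19² = 0.00433396; data precision n/σ² = 17/82.09² = 0.00252272.
Posterior precision = 0.00433396 + 0.00252272 = 0.00685667, giving posterior SD = 1/√0.00685667 = 12.077.
Posterior mean = (0.00433396·227.73 + 0.00252272·267.32) / 0.00685667 = 242.296.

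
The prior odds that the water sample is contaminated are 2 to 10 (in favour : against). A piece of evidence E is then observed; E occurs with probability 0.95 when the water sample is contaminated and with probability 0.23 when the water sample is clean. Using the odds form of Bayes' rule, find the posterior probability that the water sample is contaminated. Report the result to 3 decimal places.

Posterior probability ≈ 0.452

Prior odds = 2/10 = 0.20000. In log-odds, ln(0.20000) = -1.6094.
Add log likelihood ratio: ln(4.1304) = 1.4184.
Posterior log-odds = -0.19106, so posterior odds = exp(-0.19106) = 0.82609. Converting, P(H|E) = 0.82609/1.8261 = 0.452.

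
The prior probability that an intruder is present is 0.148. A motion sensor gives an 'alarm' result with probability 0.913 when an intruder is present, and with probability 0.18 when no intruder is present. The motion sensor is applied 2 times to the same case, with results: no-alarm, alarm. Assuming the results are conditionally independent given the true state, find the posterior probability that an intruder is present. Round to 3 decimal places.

Posterior P(H) ≈ 0.085

With H the event that an intruder is present, the joint likelihood of the observed sequence is P(data|H) = 0.087·0.913 = 0.079431 and P(data|¬H) = 0.82·0.18 = 0.14760.
Bayes: P(H|data) = 0.148·0.079431 / (0.148·0.079431 + 0.852·0.14760) = 0.011756/0.13751 = 0.0855.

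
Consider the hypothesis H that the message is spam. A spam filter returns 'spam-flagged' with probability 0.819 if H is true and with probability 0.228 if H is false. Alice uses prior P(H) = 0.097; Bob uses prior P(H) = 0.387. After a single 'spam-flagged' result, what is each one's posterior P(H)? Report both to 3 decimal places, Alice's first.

The likelihood ratio for a 'spam-flagged' result is 0.819/0.228 = 3.5921.
Alice: prior odds 0.097/0.903 = 0.10742; posterior odds 0.38586; posterior probability 0.278.
Bob: prior odds 0.387/0.613 = 0.63132; posterior odds 2.2678; posterior probability 0.694.

Alice: 0.278; Bob: 0.694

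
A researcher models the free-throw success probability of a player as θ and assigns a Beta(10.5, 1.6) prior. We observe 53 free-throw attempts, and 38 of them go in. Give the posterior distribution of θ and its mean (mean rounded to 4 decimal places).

Observing 38 successes and 15 failures updates Beta(10.5, 1.6) by adding the success and failure counts to the two shape parameters: α = 10.5+38 = 48.5, β = 1.6+15 = 16.6.
Posterior mean = α/(α+β) = 48.5/65.1 = 0.7450.

Posterior: Beta(48.5, 16.6); mean ≈ 0.7450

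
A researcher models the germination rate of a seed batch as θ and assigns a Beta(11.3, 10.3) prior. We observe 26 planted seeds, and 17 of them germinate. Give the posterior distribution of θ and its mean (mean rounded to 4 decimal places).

The binomial likelihood is conjugate to the Beta prior: with 17 successes and 9 failures, the posterior is Beta(11.3+17, 10.3+9) = Beta(28.3, 19.3).
Posterior mean = α/(α+β) = 28.3/47.6 = 0.5945.

Posterior: Beta(28.3, 19.3); mean ≈ 0.5945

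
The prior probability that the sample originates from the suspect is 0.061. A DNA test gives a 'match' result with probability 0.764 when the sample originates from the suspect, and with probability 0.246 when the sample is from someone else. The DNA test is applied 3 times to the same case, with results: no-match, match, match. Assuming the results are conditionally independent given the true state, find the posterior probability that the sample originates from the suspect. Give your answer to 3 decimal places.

Posterior P(H) ≈ 0.164

With H the event that the sample originates from the suspect, the joint likelihood of the observed sequence is P(data|H) = 0.236·0.764·0.764 = 0.13775 and P(data|¬H) = 0.754·0.246·0.246 = 0.045629.
Bayes: P(H|data) = 0.061·0.13775 / (0.061·0.13775 + 0.939·0.045629) = 0.0084029/0.051249 = 0.1640.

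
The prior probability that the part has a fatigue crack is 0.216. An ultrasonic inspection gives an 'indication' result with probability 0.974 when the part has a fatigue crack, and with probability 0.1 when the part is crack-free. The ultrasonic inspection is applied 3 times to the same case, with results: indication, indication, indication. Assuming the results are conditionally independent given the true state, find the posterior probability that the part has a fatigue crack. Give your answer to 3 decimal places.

With H the event that the part has a fatigue crack, the joint likelihood of the observed sequence is P(data|H) = 0.974·0.974·0.974 = 0.92401 and P(data|¬H) = 0.1·0.1·0.1 = 0.0010000.
Bayes: P(H|data) = 0.216·0.92401 / (0.216·0.92401 + 0.784·0.0010000) = 0.19959/0.20037 = 0.9961.

Posterior P(H) ≈ 0.996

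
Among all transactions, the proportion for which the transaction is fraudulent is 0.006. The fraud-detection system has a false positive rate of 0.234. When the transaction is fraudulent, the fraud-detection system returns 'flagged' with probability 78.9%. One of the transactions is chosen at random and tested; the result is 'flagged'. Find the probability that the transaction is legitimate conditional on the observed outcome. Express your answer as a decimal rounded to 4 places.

P(¬H | E) ≈ 0.9801

Write H for 'the transaction is fraudulent'. Prior odds H:¬H = 0.006/0.994 = 0.0060362. For the 'flagged' outcome, the likelihood ratio is 0.789/0.234 = 3.3718.
Posterior odds = 0.0060362 × 3.3718 = 0.020353, so P(H|E) = 0.020353/(1+0.020353) = 0.0199. Then P(¬H|E) = 1 − 0.0199 = 0.9801.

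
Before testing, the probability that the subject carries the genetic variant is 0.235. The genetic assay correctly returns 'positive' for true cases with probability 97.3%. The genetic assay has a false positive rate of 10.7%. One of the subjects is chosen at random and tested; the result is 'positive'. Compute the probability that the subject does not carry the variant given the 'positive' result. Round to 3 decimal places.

Write H for 'the subject carries the genetic variant'. Prior odds H:¬H = 0.235/0.765 = 0.30719. For the 'positive' outcome, the likelihood ratio is 0.973/0.107 = 9.0935.
Posterior odds = 0.30719 × 9.0935 = 2.7934, so P(H|E) = 2.7934/(1+2.7934) = 0.736. Then P(¬H|E) = 1 − 0.736 = 0.264.

P(¬H | E) ≈ 0.264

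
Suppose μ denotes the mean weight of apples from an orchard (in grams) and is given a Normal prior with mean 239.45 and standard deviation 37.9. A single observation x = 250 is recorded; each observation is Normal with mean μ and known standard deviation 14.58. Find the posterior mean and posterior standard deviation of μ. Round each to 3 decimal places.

With known σ, the Normal prior is conjugate. Weight on the data is w = (n/σ²)/(n/σ² + 1/τ₀²) = 0.00470419/(0.00470419+0.00069618) = 0.87109.
Posterior mean = w·x̄ + (1−w)·μ₀ = 0.87109·250 + 0.12891·239.45 = 248.640. Posterior variance = 1/(0.00470419+0.00069618) = 185.172, so SD = 13.608.

Posterior mean ≈ 248.640; posterior SD ≈ 13.608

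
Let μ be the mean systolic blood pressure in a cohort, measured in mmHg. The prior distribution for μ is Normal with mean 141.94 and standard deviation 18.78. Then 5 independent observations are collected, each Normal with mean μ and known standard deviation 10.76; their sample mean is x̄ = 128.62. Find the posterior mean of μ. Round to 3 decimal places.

With known σ, the Normal prior is conjugate. Weight on the data is w = (n/σ²)/(n/σ² + 1/τ₀²) = 0.0431862/(0.0431862+0.00283536) = 0.93839.
Posterior mean = w·x̄ + (1−w)·μ₀ = 0.93839·128.62 + 0.061609·141.94 = 129.441.

Posterior mean ≈ 129.441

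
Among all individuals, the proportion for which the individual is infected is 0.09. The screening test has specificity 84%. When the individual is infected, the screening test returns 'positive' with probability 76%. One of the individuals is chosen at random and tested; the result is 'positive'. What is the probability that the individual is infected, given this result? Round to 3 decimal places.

Let H be the event that the individual is infected. P(H) = 0.09, so P(¬H) = 0.91. With E the 'positive' result, P(E|H) = 0.76 and P(E|¬H) = 0.16.
P(E) = 0.76·0.09 + 0.16·0.91 = 0.068400 + 0.14560 = 0.21400.
By Bayes' theorem, P(H|E) = 0.068400 / 0.21400 = 0.320.

P(H | E) ≈ 0.320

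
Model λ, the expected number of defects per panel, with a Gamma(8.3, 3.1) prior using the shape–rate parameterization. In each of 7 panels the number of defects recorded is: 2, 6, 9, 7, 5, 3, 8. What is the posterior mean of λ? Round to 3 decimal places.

The Poisson likelihood adds the total count to the shape and the number of exposure periods to the rate. Here ∑xᵢ = 40 and n = 7, so shape 8.3→48.3 and rate 3.1→10.1.
Posterior mean = shape/rate = 48.3/10.1 = 4.782.

Posterior mean ≈ 4.782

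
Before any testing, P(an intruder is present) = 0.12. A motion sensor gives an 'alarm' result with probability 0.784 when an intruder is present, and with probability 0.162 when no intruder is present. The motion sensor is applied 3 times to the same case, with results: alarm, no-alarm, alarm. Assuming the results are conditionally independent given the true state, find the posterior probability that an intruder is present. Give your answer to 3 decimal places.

With H the event that an intruder is present, the joint likelihood of the observed sequence is P(data|H) = 0.784·0.216·0.784 = 0.13277 and P(data|¬H) = 0.162·0.838·0.162 = 0.021992.
Bayes: P(H|data) = 0.12·0.13277 / (0.12·0.13277 + 0.88·0.021992) = 0.015932/0.035285 = 0.4515.

Posterior P(H) ≈ 0.452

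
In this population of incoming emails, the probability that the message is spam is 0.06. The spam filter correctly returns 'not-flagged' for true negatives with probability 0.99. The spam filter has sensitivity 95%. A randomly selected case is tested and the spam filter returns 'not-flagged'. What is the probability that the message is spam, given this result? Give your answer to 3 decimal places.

P(H | E) ≈ 0.003

Let H be the event that the message is spam. P(H) = 0.06, so P(¬H) = 0.94. With E the 'not-flagged' result, P(E|H) = 0.05 and P(E|¬H) = 0.99.
P(E) = 0.05·0.06 + 0.99·0.94 = 0.0030000 + 0.93060 = 0.93360.
By Bayes' theorem, P(H|E) = 0.0030000 / 0.93360 = 0.003.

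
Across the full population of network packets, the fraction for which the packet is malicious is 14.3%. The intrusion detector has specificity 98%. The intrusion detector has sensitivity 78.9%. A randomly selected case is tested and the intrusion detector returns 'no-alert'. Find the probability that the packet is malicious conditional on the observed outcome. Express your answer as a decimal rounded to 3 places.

P(H | E) ≈ 0.035

Let H be the event that the packet is malicious. P(H) = 0.143, so P(¬H) = 0.857. With E the 'no-alert' result, P(E|H) = 0.211 and P(E|¬H) = 0.98.
P(E) = 0.211·0.143 + 0.98·0.857 = 0.030173 + 0.83986 = 0.87003.
By Bayes' theorem, P(H|E) = 0.030173 / 0.87003 = 0.035.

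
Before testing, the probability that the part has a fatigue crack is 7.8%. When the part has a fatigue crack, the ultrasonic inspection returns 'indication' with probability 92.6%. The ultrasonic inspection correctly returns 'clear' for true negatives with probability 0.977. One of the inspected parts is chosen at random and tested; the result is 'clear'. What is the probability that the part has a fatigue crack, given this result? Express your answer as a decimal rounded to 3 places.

Write H for 'the part has a fatigue crack'. Prior odds H:¬H = 0.078/0.922 = 0.084599. For the 'clear' outcome, the likelihood ratio is 0.074/0.977 = 0.075742.
Posterior odds = 0.084599 × 0.075742 = 0.0064077, so P(H|E) = 0.0064077/(1+0.0064077) = 0.006.

P(H | E) ≈ 0.006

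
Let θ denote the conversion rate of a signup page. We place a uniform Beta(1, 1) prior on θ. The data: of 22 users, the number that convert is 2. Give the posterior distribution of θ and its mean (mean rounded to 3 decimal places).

Posterior: Beta(3, 21); mean ≈ 0.125

The binomial likelihood is conjugate to the Beta prior: with 2 successes and 20 failures, the posterior is Beta(1+2, 1+20) = Beta(3, 21).
E[θ | data] = 3/(3+21) = 0.125.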